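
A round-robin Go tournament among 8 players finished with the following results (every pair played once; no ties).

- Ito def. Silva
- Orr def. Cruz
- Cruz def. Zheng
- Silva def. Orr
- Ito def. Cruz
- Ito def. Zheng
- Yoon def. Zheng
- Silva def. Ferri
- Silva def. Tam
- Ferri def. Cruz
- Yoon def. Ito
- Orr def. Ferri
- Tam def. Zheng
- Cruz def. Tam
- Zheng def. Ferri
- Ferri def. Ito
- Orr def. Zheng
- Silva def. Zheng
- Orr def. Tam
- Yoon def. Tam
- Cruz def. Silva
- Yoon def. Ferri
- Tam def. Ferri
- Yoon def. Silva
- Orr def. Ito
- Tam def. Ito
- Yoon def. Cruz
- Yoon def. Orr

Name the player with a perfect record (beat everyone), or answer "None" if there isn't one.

Yoon has 7 wins out of 7 opponents — a perfect record.

Yoon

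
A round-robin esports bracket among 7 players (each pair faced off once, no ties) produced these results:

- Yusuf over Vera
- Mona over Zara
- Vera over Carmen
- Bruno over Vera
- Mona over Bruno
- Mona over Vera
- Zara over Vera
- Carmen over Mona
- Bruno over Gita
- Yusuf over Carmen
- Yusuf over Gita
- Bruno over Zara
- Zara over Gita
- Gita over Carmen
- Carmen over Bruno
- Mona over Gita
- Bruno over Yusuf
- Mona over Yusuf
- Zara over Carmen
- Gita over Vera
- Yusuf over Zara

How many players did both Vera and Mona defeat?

Vera beat: Carmen.
Mona beat: Vera, Gita, Zara, Bruno, Yusuf.
No one was beaten by both.

0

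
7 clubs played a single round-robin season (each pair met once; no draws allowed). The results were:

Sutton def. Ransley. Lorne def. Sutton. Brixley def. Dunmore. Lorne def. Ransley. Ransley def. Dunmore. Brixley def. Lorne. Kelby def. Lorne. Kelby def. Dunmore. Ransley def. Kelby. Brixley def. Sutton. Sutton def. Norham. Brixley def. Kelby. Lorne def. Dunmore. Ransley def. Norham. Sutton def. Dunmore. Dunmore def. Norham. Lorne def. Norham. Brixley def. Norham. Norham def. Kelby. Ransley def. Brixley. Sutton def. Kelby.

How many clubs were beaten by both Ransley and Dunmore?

1

Ransley beat: Brixley, Kelby, Norham, Dunmore.
Dunmore beat: Norham.
Both beat: Norham — 1.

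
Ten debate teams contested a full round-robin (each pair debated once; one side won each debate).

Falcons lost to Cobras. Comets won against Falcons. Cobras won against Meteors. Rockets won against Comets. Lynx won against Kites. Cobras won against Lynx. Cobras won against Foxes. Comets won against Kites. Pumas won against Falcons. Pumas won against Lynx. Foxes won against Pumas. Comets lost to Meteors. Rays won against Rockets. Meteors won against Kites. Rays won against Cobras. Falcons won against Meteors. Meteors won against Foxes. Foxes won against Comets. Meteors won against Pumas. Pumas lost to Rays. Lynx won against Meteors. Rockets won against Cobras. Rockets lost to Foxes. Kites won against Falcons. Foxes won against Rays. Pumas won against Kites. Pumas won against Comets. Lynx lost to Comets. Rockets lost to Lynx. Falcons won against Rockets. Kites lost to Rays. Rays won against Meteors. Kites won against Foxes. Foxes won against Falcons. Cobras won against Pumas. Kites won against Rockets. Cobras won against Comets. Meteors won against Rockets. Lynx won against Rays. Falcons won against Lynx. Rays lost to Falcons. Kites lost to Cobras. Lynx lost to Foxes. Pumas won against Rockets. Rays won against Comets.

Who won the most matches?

Cobras

Win totals: Cobras 7, Kites 3, Foxes 6, Pumas 5, Falcons 4, Comets 3, Rockets 2, Rays 6, Meteors 5, Lynx 4.
Cobras leads with 7 wins (next highest: 6).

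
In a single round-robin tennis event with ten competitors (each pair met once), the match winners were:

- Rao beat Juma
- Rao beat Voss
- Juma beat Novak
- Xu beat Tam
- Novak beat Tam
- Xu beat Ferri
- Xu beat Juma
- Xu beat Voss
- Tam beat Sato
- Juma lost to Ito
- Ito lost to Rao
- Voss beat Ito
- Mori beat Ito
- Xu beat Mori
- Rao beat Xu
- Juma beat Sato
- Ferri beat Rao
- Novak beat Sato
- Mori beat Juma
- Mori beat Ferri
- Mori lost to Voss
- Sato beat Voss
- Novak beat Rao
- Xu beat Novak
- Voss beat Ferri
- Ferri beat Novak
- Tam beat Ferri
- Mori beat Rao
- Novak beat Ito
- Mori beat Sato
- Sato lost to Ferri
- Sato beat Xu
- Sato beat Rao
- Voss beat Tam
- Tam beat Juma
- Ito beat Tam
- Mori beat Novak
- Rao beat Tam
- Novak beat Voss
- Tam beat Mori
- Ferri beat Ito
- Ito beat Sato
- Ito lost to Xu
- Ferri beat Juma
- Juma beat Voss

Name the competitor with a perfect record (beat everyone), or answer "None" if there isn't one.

None

Highest win total is Xu with 7 (out of 9 possible).
Xu lost to Sato, Rao, so no competitor went undefeated.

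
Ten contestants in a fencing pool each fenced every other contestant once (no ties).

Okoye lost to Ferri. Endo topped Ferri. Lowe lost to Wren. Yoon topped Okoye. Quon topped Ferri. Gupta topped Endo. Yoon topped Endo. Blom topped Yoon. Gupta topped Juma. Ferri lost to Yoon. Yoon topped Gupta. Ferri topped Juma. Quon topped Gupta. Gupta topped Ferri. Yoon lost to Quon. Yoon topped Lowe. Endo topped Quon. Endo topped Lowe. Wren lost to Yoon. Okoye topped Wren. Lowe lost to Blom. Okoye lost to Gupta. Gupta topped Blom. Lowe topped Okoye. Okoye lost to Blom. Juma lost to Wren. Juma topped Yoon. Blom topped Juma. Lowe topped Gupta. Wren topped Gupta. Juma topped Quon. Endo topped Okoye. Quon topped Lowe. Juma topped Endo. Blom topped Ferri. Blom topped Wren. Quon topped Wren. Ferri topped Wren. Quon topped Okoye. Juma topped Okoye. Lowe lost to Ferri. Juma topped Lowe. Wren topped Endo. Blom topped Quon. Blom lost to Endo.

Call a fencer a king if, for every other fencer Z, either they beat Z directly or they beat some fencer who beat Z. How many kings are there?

Okoye cannot reach Blom, Ferri, Yoon, Quon in two steps.
Lowe cannot reach Yoon, Quon in two steps.
Endo reaches everyone (king).
Gupta reaches everyone (king).
Wren reaches everyone (king).
Blom reaches everyone (king).
Juma reaches everyone (king).
Ferri cannot reach Blom in two steps.
Yoon reaches everyone (king).
Quon reaches everyone (king).
Kings: Endo, Gupta, Wren, Blom, Juma, Yoon, Quon — 7.

7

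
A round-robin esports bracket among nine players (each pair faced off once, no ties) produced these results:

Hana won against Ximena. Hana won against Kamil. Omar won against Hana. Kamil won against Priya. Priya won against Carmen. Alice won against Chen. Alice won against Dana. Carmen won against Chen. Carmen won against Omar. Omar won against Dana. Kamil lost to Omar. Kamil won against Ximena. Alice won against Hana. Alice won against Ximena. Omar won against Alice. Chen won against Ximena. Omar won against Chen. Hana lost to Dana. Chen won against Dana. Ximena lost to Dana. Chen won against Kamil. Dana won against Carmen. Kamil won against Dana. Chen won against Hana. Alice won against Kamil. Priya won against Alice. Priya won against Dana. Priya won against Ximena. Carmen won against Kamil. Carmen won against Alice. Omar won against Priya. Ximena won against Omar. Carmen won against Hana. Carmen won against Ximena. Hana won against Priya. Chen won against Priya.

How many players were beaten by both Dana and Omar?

Dana beat: Hana, Carmen, Ximena.
Omar beat: Kamil, Alice, Priya, Chen, Hana, Dana.
Both beat: Hana — 1.

1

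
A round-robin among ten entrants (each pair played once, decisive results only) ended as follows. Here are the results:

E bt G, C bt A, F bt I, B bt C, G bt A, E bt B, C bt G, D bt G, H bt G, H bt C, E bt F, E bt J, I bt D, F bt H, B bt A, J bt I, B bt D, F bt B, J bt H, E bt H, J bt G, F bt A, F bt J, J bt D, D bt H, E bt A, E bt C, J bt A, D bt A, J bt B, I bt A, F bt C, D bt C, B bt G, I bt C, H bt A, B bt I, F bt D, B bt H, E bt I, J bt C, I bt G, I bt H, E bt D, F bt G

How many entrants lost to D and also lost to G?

1

D beat: A, C, G, H.
G beat: A.
Both beat: A — 1.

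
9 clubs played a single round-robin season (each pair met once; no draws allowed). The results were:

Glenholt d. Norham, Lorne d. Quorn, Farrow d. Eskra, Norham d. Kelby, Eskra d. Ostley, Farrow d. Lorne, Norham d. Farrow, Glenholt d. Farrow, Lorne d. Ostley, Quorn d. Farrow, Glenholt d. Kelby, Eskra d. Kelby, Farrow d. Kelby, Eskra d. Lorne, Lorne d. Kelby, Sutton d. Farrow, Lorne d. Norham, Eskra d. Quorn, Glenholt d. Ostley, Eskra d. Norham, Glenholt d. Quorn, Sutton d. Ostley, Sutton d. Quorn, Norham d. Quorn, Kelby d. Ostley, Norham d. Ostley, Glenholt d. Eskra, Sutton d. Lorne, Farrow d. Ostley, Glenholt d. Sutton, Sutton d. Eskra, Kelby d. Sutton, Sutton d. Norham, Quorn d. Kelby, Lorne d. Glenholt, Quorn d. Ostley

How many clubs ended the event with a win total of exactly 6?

Win totals: Ostley 0, Quorn 3, Farrow 4, Norham 4, Glenholt 7, Eskra 5, Sutton 6, Kelby 2, Lorne 5.
Exactly 6: Sutton — 1 club.

1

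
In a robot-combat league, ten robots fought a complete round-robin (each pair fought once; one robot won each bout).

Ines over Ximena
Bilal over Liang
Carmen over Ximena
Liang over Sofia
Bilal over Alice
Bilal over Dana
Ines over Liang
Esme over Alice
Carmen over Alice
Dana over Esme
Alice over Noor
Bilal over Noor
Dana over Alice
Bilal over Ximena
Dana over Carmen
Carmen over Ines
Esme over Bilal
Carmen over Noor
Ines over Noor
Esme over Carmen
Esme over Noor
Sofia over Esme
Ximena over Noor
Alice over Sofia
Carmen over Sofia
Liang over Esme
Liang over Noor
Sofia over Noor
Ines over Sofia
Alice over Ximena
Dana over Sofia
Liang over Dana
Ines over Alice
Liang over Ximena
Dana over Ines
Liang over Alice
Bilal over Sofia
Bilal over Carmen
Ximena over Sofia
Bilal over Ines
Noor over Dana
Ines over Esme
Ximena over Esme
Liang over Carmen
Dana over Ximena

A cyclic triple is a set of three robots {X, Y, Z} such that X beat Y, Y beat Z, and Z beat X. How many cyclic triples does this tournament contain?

18

Win totals: Liang 7, Dana 6, Ximena 3, Bilal 8, Ines 6, Sofia 2, Alice 3, Noor 1, Carmen 5, Esme 4.
A robot with w wins dominates both others in C(w,2) triples; summing gives 21 + 15 + 3 + 28 + 15 + 1 + 3 + 0 + 10 + 6 = 102 transitive triples.
Total triples C(10,3) = 120, so cyclic triples = 120 − 102 = 18.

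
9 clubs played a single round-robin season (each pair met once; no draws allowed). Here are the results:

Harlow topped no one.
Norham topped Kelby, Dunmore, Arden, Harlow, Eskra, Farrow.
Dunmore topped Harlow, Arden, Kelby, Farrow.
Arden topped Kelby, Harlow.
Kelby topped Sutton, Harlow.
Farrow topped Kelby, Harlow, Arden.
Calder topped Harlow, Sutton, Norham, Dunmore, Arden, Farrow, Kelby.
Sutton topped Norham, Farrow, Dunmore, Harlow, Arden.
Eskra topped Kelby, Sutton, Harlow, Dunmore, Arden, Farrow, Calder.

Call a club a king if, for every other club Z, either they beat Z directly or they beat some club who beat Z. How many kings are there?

Norham reaches everyone (king).
Kelby cannot reach Eskra, Calder in two steps.
Farrow cannot reach Norham, Eskra, Calder, Dunmore in two steps.
Eskra reaches everyone (king).
Arden cannot reach Norham, Farrow, Eskra, Calder, Dunmore in two steps.
Harlow cannot reach Norham, Kelby, Farrow, Eskra, Arden, Calder, Sutton, Dunmore in two steps.
Calder reaches everyone (king).
Sutton cannot reach Calder in two steps.
Dunmore cannot reach Norham, Eskra, Calder in two steps.
Kings: Norham, Eskra, Calder — 3.

3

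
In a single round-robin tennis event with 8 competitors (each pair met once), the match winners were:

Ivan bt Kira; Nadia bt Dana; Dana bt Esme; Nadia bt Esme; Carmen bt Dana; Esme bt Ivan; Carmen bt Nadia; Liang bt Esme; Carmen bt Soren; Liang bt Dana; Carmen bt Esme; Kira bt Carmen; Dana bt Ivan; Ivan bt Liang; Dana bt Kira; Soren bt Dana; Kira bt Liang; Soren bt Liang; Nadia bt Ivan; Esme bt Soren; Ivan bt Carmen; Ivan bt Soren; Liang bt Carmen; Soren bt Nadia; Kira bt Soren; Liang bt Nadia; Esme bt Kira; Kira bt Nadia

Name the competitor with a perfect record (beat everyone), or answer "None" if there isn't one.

None

Highest win total is Liang with 4 (out of 7 possible).
Liang lost to Soren, Ivan, Kira, so no competitor went undefeated.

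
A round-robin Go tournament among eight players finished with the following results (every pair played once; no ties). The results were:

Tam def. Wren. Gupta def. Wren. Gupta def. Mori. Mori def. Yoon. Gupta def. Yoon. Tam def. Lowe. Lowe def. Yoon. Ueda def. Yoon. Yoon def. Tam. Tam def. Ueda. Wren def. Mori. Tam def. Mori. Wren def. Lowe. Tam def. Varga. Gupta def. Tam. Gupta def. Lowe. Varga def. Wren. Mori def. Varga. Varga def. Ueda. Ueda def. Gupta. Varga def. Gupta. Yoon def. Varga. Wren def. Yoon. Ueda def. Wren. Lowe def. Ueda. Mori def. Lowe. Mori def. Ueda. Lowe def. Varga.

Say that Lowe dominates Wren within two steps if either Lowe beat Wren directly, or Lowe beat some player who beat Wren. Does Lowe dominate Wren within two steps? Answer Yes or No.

Lowe did not beat Wren directly.
Lowe beat Yoon, Varga, Ueda. Of those, Varga beat Wren.

Yes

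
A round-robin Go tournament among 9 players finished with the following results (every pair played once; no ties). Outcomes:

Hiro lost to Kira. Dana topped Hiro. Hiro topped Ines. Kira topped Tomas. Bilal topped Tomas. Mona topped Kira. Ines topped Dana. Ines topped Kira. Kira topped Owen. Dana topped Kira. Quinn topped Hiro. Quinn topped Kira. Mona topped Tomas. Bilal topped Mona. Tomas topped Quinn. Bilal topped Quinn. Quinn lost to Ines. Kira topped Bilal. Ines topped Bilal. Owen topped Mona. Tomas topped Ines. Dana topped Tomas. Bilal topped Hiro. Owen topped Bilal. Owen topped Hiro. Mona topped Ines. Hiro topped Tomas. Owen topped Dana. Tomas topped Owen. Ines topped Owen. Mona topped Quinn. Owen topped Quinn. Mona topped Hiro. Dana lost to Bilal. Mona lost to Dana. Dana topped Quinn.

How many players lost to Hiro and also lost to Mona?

2

Hiro beat: Tomas, Ines.
Mona beat: Hiro, Tomas, Kira, Quinn, Ines.
Both beat: Tomas, Ines — 2.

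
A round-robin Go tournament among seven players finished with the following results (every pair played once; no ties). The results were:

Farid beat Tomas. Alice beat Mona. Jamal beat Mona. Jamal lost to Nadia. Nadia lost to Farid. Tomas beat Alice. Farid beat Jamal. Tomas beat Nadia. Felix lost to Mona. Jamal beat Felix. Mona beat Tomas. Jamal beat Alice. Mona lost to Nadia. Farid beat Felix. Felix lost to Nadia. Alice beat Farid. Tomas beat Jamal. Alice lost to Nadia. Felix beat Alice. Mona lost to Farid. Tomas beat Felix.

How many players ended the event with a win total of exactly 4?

2

Win totals: Tomas 4, Farid 5, Alice 2, Jamal 3, Felix 1, Nadia 4, Mona 2.
Exactly 4: Tomas, Nadia — 2 players.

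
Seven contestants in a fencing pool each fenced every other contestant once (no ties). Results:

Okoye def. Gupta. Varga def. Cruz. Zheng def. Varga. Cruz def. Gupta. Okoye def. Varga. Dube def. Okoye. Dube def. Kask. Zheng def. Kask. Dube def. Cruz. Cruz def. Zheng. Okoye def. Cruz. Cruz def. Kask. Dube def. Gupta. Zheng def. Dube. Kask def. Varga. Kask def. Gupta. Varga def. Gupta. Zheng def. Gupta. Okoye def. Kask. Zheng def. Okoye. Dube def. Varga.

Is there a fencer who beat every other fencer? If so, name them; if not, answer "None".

None

Highest win total is Zheng with 5 (out of 6 possible).
Zheng lost to Cruz, so no fencer went undefeated.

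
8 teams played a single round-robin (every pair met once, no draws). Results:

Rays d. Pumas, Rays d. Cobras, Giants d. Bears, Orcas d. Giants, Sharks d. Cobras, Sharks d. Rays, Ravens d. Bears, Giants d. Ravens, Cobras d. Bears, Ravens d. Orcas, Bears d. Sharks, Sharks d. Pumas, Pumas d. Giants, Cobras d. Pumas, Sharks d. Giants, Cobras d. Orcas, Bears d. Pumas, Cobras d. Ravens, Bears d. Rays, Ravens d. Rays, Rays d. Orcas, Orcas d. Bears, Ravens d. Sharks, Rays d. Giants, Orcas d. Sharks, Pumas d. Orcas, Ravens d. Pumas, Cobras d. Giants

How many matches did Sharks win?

4

Sharks' results: beat Rays, Giants, Pumas, Cobras; lost to Orcas, Bears, Ravens.
That is 4 wins.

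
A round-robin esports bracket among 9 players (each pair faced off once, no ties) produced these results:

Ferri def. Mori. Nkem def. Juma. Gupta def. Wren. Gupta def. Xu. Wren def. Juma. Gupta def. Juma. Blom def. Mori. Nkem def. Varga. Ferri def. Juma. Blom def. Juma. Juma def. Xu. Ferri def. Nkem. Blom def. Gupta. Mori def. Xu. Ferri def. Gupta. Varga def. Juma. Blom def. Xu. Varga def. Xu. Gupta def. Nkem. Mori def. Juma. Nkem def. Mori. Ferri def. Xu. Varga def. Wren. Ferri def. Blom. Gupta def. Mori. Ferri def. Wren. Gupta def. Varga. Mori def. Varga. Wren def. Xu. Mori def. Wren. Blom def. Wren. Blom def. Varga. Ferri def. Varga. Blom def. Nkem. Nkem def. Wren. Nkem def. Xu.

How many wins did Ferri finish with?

Ferri's results: beat Wren, Nkem, Xu, Varga, Mori, Gupta, Juma, Blom; lost to no one.
That is 8 wins.

8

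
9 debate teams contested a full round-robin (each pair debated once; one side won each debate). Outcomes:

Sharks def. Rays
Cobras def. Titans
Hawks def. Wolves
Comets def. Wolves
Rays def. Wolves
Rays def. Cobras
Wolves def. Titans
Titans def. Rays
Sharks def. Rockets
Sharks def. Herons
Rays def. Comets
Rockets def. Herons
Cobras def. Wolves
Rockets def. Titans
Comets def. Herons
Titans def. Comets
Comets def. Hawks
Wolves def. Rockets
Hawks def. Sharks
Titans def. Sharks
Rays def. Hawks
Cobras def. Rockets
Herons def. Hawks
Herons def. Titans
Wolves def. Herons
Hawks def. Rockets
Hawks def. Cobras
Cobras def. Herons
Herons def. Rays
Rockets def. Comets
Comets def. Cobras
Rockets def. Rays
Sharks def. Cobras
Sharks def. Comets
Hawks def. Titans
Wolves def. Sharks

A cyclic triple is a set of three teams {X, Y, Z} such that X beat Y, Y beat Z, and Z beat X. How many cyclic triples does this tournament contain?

Win totals: Herons 3, Rockets 4, Wolves 4, Sharks 5, Titans 3, Comets 4, Rays 4, Hawks 5, Cobras 4.
A team with w wins dominates both others in C(w,2) triples; summing gives 3 + 6 + 6 + 10 + 3 + 6 + 6 + 10 + 6 = 56 transitive triples.
Total triples C(9,3) = 84, so cyclic triples = 84 − 56 = 28.

28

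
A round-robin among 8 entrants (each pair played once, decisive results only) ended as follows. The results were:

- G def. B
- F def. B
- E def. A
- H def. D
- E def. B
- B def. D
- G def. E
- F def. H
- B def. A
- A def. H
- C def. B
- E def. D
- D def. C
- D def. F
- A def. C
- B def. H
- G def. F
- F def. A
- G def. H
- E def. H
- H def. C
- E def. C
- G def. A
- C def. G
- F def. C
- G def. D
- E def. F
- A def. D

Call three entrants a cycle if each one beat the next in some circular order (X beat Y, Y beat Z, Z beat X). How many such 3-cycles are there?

Win totals: A 3, B 3, C 2, D 2, E 6, F 4, G 6, H 2.
An entrant with w wins dominates both others in C(w,2) triples; summing gives 3 + 3 + 1 + 1 + 15 + 6 + 15 + 1 = 45 transitive triples.
Total triples C(8,3) = 56, so cyclic triples = 56 − 45 = 11.

11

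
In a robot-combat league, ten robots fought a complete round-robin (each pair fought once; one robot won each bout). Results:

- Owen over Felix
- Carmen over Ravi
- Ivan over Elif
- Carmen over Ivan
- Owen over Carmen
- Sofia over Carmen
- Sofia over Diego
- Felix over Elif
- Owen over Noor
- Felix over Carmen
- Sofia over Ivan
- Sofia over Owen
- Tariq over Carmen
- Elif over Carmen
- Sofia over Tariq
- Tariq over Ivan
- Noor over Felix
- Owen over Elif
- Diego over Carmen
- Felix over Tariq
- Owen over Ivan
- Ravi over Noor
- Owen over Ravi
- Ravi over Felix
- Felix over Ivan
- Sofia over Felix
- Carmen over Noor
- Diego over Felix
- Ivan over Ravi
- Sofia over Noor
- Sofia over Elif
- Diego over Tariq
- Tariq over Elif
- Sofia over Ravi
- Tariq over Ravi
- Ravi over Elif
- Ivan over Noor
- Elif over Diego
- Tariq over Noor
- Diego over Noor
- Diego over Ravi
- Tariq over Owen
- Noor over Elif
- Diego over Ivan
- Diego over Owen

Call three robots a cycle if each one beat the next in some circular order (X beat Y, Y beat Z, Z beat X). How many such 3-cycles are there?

16

Win totals: Sofia 9, Ivan 3, Owen 6, Elif 2, Ravi 3, Carmen 3, Felix 4, Tariq 6, Noor 2, Diego 7.
A robot with w wins dominates both others in C(w,2) triples; summing gives 36 + 3 + 15 + 1 + 3 + 3 + 6 + 15 + 1 + 21 = 104 transitive triples.
Total triples C(10,3) = 120, so cyclic triples = 120 − 104 = 16.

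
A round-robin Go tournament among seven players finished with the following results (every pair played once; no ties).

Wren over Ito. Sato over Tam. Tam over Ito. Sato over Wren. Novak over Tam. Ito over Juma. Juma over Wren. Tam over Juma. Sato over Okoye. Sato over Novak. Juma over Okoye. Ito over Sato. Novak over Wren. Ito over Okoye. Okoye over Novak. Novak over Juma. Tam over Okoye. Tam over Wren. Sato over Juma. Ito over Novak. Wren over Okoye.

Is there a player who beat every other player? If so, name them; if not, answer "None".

None

Highest win total is Sato with 5 (out of 6 possible).
Sato lost to Ito, so no player went undefeated.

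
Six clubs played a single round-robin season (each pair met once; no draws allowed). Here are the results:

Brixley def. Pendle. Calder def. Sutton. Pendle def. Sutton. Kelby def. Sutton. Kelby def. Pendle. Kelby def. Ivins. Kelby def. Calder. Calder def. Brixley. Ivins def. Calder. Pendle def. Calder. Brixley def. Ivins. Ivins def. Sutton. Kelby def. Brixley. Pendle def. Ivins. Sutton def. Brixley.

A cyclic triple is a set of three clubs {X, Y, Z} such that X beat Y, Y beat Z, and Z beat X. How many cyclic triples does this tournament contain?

Win totals: Sutton 1, Pendle 3, Ivins 2, Brixley 2, Calder 2, Kelby 5.
A club with w wins dominates both others in C(w,2) triples; summing gives 0 + 3 + 1 + 1 + 1 + 10 = 16 transitive triples.
Total triples C(6,3) = 20, so cyclic triples = 20 − 16 = 4.

4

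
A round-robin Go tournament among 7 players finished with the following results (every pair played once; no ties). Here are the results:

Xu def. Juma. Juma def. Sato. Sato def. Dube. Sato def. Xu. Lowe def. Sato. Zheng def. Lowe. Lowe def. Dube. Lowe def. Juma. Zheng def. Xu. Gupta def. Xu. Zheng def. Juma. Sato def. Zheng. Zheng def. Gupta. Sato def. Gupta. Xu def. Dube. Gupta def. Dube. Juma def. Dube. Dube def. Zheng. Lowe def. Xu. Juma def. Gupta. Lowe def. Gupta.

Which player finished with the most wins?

Lowe

Win totals: Sato 4, Xu 2, Zheng 4, Lowe 5, Dube 1, Juma 3, Gupta 2.
Lowe leads with 5 wins (next highest: 4).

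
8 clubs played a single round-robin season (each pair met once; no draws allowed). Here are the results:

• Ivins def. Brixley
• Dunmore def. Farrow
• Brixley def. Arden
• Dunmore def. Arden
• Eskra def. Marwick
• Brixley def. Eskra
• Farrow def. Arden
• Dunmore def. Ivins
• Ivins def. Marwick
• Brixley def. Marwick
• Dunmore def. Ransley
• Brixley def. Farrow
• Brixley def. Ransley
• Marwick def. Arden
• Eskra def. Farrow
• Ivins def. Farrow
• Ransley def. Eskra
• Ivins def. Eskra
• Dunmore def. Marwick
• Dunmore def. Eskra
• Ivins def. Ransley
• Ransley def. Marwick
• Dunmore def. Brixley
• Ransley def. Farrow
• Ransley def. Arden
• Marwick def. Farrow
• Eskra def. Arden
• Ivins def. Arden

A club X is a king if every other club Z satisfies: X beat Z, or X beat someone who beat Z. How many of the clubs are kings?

1

Ransley cannot reach Brixley, Dunmore, Ivins in two steps.
Brixley cannot reach Dunmore, Ivins in two steps.
Eskra cannot reach Ransley, Brixley, Dunmore, Ivins in two steps.
Marwick cannot reach Ransley, Brixley, Eskra, Dunmore, Ivins in two steps.
Dunmore reaches everyone (king).
Arden cannot reach Ransley, Brixley, Eskra, Marwick, Dunmore, Ivins, Farrow in two steps.
Ivins cannot reach Dunmore in two steps.
Farrow cannot reach Ransley, Brixley, Eskra, Marwick, Dunmore, Ivins in two steps.
Kings: Dunmore — 1.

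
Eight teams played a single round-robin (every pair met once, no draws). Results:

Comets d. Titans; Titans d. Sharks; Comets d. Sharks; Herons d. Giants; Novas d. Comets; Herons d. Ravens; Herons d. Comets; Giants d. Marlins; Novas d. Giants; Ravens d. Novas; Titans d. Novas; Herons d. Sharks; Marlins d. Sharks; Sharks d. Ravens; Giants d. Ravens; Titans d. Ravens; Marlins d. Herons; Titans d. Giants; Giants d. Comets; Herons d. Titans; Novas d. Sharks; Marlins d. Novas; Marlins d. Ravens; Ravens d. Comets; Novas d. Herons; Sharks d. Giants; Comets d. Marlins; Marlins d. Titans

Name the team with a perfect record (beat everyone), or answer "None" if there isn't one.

Highest win total is Marlins with 5 (out of 7 possible).
Marlins lost to Comets, Giants, so no team went undefeated.

None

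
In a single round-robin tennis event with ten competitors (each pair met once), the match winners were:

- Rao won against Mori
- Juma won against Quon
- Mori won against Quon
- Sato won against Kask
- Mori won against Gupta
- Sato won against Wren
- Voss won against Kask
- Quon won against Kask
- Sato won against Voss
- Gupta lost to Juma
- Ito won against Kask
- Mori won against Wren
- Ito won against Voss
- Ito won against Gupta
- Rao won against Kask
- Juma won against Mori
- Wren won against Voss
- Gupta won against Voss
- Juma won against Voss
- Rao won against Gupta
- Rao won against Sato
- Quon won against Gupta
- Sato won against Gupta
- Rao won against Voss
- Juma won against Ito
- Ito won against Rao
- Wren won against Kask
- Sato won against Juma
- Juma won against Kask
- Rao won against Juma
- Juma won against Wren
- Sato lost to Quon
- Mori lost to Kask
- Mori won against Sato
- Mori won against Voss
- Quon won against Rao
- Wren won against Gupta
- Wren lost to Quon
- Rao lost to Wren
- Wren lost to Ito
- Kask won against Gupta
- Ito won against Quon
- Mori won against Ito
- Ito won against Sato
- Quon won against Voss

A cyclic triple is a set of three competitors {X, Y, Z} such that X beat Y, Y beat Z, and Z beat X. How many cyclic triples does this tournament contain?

16

Win totals: Mori 6, Voss 1, Ito 7, Gupta 1, Rao 6, Juma 7, Sato 5, Quon 6, Kask 2, Wren 4.
A competitor with w wins dominates both others in C(w,2) triples; summing gives 15 + 0 + 21 + 0 + 15 + 21 + 10 + 15 + 1 + 6 = 104 transitive triples.
Total triples C(10,3) = 120, so cyclic triples = 120 − 104 = 16.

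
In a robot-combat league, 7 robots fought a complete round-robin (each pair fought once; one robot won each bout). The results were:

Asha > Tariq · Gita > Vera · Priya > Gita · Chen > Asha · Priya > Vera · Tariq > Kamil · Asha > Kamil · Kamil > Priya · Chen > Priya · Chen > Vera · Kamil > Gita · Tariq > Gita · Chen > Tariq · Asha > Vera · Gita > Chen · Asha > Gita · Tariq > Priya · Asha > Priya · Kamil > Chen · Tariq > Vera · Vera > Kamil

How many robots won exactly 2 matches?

2

Win totals: Gita 2, Tariq 4, Kamil 3, Asha 5, Vera 1, Chen 4, Priya 2.
Exactly 2: Gita, Priya — 2 robots.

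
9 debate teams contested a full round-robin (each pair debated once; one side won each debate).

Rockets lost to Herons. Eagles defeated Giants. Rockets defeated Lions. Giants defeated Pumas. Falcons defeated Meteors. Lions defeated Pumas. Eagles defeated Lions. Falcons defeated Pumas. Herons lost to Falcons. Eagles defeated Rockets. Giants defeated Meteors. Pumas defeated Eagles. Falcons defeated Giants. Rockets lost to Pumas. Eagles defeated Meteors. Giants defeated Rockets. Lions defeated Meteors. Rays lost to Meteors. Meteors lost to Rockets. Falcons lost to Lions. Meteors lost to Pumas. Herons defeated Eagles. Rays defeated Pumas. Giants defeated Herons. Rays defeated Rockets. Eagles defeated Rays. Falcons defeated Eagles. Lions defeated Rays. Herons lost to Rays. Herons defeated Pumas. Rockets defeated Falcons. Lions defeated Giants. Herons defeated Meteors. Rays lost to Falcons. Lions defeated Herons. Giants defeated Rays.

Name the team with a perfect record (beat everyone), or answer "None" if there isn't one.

Highest win total is Lions with 6 (out of 8 possible).
Lions lost to Eagles, Rockets, so no team went undefeated.

None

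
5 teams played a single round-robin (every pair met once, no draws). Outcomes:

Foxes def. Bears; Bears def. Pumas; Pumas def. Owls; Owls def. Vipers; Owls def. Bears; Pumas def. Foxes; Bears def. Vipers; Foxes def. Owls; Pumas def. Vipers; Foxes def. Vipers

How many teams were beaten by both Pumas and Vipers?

Pumas beat: Foxes, Vipers, Owls.
Vipers beat: no one.
No one was beaten by both.

0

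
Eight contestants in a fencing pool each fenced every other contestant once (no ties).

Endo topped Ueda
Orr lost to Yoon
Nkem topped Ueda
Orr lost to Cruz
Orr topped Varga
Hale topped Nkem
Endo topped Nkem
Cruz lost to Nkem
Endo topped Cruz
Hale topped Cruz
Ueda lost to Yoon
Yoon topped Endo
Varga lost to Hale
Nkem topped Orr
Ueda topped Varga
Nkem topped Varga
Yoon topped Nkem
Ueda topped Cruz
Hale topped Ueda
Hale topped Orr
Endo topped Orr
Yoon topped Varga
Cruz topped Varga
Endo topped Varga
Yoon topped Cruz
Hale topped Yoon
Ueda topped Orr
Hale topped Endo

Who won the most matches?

Win totals: Yoon 6, Nkem 4, Orr 1, Endo 5, Hale 7, Varga 0, Ueda 3, Cruz 2.
Hale leads with 7 wins (next highest: 6).

Hale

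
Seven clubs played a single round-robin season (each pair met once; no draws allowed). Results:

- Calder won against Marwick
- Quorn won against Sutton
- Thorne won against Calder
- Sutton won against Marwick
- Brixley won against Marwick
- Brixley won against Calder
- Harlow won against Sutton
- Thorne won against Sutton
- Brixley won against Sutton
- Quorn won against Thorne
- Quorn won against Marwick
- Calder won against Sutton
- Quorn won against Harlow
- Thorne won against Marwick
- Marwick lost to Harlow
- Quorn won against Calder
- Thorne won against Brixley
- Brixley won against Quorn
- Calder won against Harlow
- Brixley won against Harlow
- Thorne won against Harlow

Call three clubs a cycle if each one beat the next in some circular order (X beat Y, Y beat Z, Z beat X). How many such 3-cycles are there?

Win totals: Marwick 0, Brixley 5, Thorne 5, Quorn 5, Calder 3, Harlow 2, Sutton 1.
A club with w wins dominates both others in C(w,2) triples; summing gives 0 + 10 + 10 + 10 + 3 + 1 + 0 = 34 transitive triples.
Total triples C(7,3) = 35, so cyclic triples = 35 − 34 = 1.

1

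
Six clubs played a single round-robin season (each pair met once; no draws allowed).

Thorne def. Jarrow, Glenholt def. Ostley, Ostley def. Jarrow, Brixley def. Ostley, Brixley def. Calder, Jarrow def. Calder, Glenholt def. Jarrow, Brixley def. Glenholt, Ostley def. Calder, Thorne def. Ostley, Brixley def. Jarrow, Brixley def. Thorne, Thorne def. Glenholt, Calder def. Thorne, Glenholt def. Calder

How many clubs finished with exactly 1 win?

Win totals: Brixley 5, Jarrow 1, Calder 1, Ostley 2, Thorne 3, Glenholt 3.
Exactly 1: Jarrow, Calder — 2 clubs.

2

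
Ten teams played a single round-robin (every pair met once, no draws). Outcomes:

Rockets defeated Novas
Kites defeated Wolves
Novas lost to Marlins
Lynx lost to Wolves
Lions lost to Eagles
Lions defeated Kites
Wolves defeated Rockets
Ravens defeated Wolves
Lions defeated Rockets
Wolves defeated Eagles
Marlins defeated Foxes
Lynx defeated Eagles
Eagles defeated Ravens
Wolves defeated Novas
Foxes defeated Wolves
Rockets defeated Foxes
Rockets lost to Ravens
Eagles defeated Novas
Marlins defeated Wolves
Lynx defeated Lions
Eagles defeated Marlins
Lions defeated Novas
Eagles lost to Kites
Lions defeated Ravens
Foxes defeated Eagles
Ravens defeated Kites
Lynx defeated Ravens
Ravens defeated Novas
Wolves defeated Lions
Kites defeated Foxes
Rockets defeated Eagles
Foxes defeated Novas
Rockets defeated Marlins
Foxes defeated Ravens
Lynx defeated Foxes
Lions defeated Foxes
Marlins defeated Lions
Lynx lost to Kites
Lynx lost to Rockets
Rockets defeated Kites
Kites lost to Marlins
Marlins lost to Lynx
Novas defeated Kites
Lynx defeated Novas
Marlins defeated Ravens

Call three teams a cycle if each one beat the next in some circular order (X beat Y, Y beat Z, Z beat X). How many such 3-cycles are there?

31

Win totals: Rockets 6, Marlins 6, Foxes 4, Wolves 5, Eagles 4, Lynx 6, Ravens 4, Lions 5, Novas 1, Kites 4.
A team with w wins dominates both others in C(w,2) triples; summing gives 15 + 15 + 6 + 10 + 6 + 15 + 6 + 10 + 0 + 6 = 89 transitive triples.
Total triples C(10,3) = 120, so cyclic triples = 120 − 89 = 31.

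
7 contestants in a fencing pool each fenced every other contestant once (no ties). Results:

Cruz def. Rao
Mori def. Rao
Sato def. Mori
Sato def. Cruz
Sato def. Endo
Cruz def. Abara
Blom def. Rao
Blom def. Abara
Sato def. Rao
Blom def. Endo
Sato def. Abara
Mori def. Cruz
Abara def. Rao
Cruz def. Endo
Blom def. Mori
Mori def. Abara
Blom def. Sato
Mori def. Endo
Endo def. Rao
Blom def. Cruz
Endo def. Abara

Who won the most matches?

Blom

Win totals: Cruz 3, Abara 1, Endo 2, Blom 6, Sato 5, Mori 4, Rao 0.
Blom leads with 6 wins (next highest: 5).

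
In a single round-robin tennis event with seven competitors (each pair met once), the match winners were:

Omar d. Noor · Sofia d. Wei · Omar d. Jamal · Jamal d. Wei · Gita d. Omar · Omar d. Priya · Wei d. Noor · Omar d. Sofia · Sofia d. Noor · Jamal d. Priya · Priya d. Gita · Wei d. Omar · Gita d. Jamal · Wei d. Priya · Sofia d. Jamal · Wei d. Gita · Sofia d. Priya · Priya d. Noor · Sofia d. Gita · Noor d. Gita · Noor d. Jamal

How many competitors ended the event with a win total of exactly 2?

4

Win totals: Omar 4, Jamal 2, Gita 2, Noor 2, Sofia 5, Wei 4, Priya 2.
Exactly 2: Jamal, Gita, Noor, Priya — 4 competitors.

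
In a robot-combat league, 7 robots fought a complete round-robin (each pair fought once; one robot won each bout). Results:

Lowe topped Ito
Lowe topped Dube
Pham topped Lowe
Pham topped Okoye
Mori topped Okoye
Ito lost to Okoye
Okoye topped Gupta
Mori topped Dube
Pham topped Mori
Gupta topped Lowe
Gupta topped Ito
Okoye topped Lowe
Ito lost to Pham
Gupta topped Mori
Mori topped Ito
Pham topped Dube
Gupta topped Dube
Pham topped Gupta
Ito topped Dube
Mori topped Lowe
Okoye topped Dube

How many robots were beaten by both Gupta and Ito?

1

Gupta beat: Dube, Ito, Lowe, Mori.
Ito beat: Dube.
Both beat: Dube — 1.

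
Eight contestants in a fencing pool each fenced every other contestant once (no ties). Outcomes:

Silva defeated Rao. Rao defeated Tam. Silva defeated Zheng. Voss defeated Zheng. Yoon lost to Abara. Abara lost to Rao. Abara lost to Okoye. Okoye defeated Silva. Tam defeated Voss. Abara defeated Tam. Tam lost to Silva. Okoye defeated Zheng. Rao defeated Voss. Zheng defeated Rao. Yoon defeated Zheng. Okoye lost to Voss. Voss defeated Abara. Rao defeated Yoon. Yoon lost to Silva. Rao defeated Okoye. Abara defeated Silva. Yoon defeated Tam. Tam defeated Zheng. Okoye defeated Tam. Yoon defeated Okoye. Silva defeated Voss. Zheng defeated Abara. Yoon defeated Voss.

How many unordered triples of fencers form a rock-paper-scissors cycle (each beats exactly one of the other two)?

Win totals: Okoye 4, Silva 5, Yoon 4, Zheng 2, Voss 3, Abara 3, Rao 5, Tam 2.
A fencer with w wins dominates both others in C(w,2) triples; summing gives 6 + 10 + 6 + 1 + 3 + 3 + 10 + 1 = 40 transitive triples.
Total triples C(8,3) = 56, so cyclic triples = 56 − 40 = 16.

16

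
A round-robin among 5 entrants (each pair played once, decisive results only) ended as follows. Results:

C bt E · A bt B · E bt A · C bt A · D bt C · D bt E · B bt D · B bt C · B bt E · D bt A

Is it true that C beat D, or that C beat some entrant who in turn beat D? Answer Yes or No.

No

C did not beat D directly.
C beat A, E, but each of them lost to D. No two-step path.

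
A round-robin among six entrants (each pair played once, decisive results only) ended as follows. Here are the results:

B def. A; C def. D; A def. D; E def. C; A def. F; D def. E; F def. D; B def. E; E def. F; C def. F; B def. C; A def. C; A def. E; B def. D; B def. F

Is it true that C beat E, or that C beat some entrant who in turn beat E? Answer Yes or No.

C did not beat E directly.
C beat D, F. Of those, D beat E.

Yes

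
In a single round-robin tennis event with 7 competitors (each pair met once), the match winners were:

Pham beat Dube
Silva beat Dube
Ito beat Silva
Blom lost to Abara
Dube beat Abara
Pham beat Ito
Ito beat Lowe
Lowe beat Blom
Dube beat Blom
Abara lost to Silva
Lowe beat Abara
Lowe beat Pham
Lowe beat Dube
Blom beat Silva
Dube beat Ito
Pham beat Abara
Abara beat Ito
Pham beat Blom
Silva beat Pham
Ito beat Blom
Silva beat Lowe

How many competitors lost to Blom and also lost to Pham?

Blom beat: Silva.
Pham beat: Ito, Blom, Dube, Abara.
No one was beaten by both.

0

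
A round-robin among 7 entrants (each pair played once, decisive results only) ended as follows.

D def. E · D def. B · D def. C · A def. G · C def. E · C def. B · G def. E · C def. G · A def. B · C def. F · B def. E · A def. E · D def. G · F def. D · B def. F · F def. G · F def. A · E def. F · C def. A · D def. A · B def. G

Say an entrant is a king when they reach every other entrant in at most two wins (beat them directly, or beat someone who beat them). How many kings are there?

3

A cannot reach C, D in two steps.
B cannot reach C in two steps.
C reaches everyone (king).
D reaches everyone (king).
E cannot reach B, C in two steps.
F reaches everyone (king).
G cannot reach A, B, C, D in two steps.
Kings: C, D, F — 3.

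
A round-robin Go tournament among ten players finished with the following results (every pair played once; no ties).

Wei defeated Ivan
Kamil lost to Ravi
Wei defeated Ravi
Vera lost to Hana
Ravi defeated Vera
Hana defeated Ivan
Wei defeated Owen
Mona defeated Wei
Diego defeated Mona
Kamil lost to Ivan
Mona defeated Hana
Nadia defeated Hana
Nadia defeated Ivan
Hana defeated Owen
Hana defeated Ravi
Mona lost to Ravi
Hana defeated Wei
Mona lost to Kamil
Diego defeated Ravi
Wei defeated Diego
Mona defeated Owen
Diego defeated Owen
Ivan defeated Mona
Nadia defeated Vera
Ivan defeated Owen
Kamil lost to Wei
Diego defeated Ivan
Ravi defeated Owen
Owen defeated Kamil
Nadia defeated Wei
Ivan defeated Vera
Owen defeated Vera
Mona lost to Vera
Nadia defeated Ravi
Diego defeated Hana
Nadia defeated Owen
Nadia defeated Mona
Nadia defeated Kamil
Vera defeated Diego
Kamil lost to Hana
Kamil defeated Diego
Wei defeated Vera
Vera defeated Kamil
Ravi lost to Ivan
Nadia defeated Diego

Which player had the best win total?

Nadia

Win totals: Hana 6, Ravi 4, Kamil 2, Nadia 9, Ivan 5, Diego 5, Owen 2, Mona 3, Vera 3, Wei 6.
Nadia leads with 9 wins (next highest: 6).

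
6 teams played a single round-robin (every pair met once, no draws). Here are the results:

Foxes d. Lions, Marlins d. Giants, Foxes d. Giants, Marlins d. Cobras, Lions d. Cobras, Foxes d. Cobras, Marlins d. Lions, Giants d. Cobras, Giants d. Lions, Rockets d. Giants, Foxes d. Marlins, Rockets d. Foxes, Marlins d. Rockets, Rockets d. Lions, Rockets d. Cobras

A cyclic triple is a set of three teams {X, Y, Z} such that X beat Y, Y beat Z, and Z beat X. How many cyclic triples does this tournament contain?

Win totals: Rockets 4, Lions 1, Foxes 4, Cobras 0, Giants 2, Marlins 4.
A team with w wins dominates both others in C(w,2) triples; summing gives 6 + 0 + 6 + 0 + 1 + 6 = 19 transitive triples.
Total triples C(6,3) = 20, so cyclic triples = 20 − 19 = 1.

1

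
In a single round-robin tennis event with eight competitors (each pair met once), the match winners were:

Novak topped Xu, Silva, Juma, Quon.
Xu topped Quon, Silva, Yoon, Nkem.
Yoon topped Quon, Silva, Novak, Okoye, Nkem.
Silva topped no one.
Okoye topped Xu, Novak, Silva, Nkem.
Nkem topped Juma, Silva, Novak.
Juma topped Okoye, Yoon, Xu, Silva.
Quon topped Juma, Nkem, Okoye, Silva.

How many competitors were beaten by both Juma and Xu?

Juma beat: Silva, Xu, Yoon, Okoye.
Xu beat: Silva, Yoon, Nkem, Quon.
Both beat: Silva, Yoon — 2.

2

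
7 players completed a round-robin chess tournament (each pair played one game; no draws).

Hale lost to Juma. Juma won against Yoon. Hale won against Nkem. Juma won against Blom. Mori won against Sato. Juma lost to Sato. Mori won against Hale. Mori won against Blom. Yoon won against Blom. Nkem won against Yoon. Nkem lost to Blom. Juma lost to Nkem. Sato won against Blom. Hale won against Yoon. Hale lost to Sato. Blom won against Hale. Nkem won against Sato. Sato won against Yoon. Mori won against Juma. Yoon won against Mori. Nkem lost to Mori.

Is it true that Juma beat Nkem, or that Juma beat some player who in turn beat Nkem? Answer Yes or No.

Juma did not beat Nkem directly.
Juma beat Yoon, Blom, Hale. Of those, Blom beat Nkem.

Yes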